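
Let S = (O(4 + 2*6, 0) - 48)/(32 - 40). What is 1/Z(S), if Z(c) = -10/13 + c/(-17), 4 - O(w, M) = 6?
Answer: -884/1005 ≈ -0.87960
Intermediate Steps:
O(w, M) = -2 (O(w, M) = 4 - 1*6 = 4 - 6 = -2)
S = 25/4 (S = (-2 - 48)/(32 - 40) = -50/(-8) = -50*(-⅛) = 25/4 ≈ 6.2500)
Z(c) = -10/13 - c/17 (Z(c) = -10*1/13 + c*(-1/17) = -10/13 - c/17)
1/Z(S) = 1/(-10/13 - 1/17*25/4) = 1/(-10/13 - 25/68) = 1/(-1005/884) = -884/1005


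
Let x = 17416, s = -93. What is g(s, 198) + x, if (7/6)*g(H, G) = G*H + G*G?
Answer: 35236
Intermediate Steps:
g(H, G) = 6*G**2/7 + 6*G*H/7 (g(H, G) = 6*(G*H + G*G)/7 = 6*(G*H + G**2)/7 = 6*(G**2 + G*H)/7 = 6*G**2/7 + 6*G*H/7)
g(s, 198) + x = (6/7)*198*(198 - 93) + 17416 = (6/7)*198*105 + 17416 = 17820 + 17416 = 35236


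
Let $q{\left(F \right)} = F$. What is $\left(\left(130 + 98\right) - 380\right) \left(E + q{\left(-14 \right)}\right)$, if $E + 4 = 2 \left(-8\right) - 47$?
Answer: $12312$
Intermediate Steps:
$E = -67$ ($E = -4 + \left(2 \left(-8\right) - 47\right) = -4 - 63 = -67$)
$\left(\left(130 + 98\right) - 380\right) \left(E + q{\left(-14 \right)}\right) = \left(\left(130 + 98\right) - 380\right) \left(-67 - 14\right) = \left(228 - 380\right) \left(-81\right) = \left(-152\right) \left(-81\right) = 12312$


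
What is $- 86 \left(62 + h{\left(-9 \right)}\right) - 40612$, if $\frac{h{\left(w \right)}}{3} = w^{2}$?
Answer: $-66842$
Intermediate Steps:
$h{\left(w \right)} = 3 w^{2}$
$- 86 \left(62 + h{\left(-9 \right)}\right) - 40612 = - 86 \left(62 + 3 \left(-9\right)^{2}\right) - 40612 = - 86 \left(62 + 3 \cdot 81\right) - 40612 = - 86 \left(62 + 243\right) - 40612 = \left(-86\right) 305 - 40612 = -26230 - 40612 = -66842$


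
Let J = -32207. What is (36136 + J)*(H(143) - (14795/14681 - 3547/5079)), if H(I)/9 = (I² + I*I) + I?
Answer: 108212133631953157/74564799 ≈ 1.4512e+9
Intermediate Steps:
H(I) = 9*I + 18*I² (H(I) = 9*((I² + I*I) + I) = 9*((I² + I²) + I) = 9*(2*I² + I) = 9*(I + 2*I²) = 9*I + 18*I²)
(36136 + J)*(H(143) - (14795/14681 - 3547/5079)) = (36136 - 32207)*(9*143*(1 + 2*143) - (14795/14681 - 3547/5079)) = 3929*(9*143*(1 + 286) - (14795*(1/14681) - 3547*1/5079)) = 3929*(9*143*287 - (14795/14681 - 3547/5079)) = 3929*(369369 - 1*23070298/74564799) = 3929*(369369 - 23070298/74564799) = 3929*(27541902171533/74564799) = 108212133631953157/74564799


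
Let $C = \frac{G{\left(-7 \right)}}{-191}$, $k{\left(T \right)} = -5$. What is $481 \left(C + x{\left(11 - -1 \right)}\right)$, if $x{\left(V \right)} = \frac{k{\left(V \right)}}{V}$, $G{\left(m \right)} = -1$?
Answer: $- \frac{453583}{2292} \approx -197.9$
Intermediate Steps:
$x{\left(V \right)} = - \frac{5}{V}$
$C = \frac{1}{191}$ ($C = - \frac{1}{-191} = \left(-1\right) \left(- \frac{1}{191}\right) = \frac{1}{191} \approx 0.0052356$)
$481 \left(C + x{\left(11 - -1 \right)}\right) = 481 \left(\frac{1}{191} - \frac{5}{11 - -1}\right) = 481 \left(\frac{1}{191} - \frac{5}{11 + 1}\right) = 481 \left(\frac{1}{191} - \frac{5}{12}\right) = 481 \left(- \frac{943}{2292}\right) = - \frac{453583}{2292}$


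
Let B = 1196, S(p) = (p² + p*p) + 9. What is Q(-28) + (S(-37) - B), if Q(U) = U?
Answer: 1523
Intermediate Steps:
S(p) = 9 + 2*p² (S(p) = (p² + p²) + 9 = 2*p² + 9 = 9 + 2*p²)
Q(-28) + (S(-37) - B) = -28 + ((9 + 2*(-37)²) - 1*1196) = -28 + ((9 + 2*1369) - 1196) = -28 + ((9 + 2738) - 1196) = -28 + (2747 - 1196) = -28 + 1551 = 1523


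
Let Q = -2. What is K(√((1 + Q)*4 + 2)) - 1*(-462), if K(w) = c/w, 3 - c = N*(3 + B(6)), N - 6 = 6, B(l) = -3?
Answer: 462 - 3*I*√2/2 ≈ 462.0 - 2.1213*I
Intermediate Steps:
N = 12 (N = 6 + 6 = 12)
c = 3 (c = 3 - 12*(3 - 3) = 3 - 12*0 = 3 - 1*0 = 3 + 0 = 3)
K(w) = 3/w
K(√((1 + Q)*4 + 2)) - 1*(-462) = 3/(√((1 - 2)*4 + 2)) - 1*(-462) = 3/(√(-1*4 + 2)) + 462 = 3/(√(-4 + 2)) + 462 = 3/(√(-2)) + 462 = 3/((I*√2)) + 462 = 3*(-I*√2/2) + 462 = -3*I*√2/2 + 462 = 462 - 3*I*√2/2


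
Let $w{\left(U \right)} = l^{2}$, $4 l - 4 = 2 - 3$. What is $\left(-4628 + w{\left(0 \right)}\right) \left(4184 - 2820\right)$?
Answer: $- \frac{25247299}{4} \approx -6.3118 \cdot 10^{6}$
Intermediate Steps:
$l = \frac{3}{4}$ ($l = 1 + \frac{2 - 3}{4} = 1 + \frac{1}{4} \left(-1\right) = 1 - \frac{1}{4} = \frac{3}{4} \approx 0.75$)
$w{\left(U \right)} = \frac{9}{16}$ ($w{\left(U \right)} = \left(\frac{3}{4}\right)^{2} = \frac{9}{16}$)
$\left(-4628 + w{\left(0 \right)}\right) \left(4184 - 2820\right) = \left(-4628 + \frac{9}{16}\right) \left(4184 - 2820\right) = \left(- \frac{74039}{16}\right) 1364 = - \frac{25247299}{4}$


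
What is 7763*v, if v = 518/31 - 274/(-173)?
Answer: 761612404/5363 ≈ 1.4201e+5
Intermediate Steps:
v = 98108/5363 (v = 518*(1/31) - 274*(-1/173) = 518/31 + 274/173 = 98108/5363 ≈ 18.293)
7763*v = 7763*(98108/5363) = 761612404/5363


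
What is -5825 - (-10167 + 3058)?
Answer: 1284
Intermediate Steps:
-5825 - (-10167 + 3058) = -5825 - 1*(-7109) = -5825 + 7109 = 1284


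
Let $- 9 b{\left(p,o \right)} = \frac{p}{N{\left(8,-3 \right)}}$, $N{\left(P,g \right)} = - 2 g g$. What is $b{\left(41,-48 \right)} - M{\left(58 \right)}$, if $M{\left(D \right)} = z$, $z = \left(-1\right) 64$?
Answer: $\frac{10409}{162} \approx 64.253$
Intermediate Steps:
$N{\left(P,g \right)} = - 2 g^{2}$
$z = -64$
$b{\left(p,o \right)} = \frac{p}{162}$ ($b{\left(p,o \right)} = - \frac{p \frac{1}{\left(-2\right) \left(-3\right)^{2}}}{9} = - \frac{p \frac{1}{\left(-2\right) 9}}{9} = - \frac{p \frac{1}{-18}}{9} = - \frac{p \left(- \frac{1}{18}\right)}{9} = - \frac{\left(- \frac{1}{18}\right) p}{9} = \frac{p}{162}$)
$M{\left(D \right)} = -64$
$b{\left(41,-48 \right)} - M{\left(58 \right)} = \frac{1}{162} \cdot 41 - -64 = \frac{41}{162} + 64 = \frac{10409}{162}$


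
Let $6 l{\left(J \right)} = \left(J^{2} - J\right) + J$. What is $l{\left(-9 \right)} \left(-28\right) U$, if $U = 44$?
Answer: $-16632$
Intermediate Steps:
$l{\left(J \right)} = \frac{J^{2}}{6}$ ($l{\left(J \right)} = \frac{\left(J^{2} - J\right) + J}{6} = \frac{J^{2}}{6}$)
$l{\left(-9 \right)} \left(-28\right) U = \frac{\left(-9\right)^{2}}{6} \left(-28\right) 44 = \frac{1}{6} \cdot 81 \left(-28\right) 44 = \frac{27}{2} \left(-28\right) 44 = \left(-378\right) 44 = -16632$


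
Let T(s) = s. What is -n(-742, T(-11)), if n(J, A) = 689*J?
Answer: 511238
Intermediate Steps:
-n(-742, T(-11)) = -689*(-742) = -1*(-511238) = 511238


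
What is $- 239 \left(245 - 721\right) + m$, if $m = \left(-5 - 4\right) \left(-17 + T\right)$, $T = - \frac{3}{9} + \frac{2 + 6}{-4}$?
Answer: $113938$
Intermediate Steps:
$T = - \frac{7}{3}$ ($T = \left(-3\right) \frac{1}{9} + 8 \left(- \frac{1}{4}\right) = - \frac{1}{3} - 2 = - \frac{7}{3} \approx -2.3333$)
$m = 174$ ($m = \left(-5 - 4\right) \left(-17 - \frac{7}{3}\right) = \left(-9\right) \left(- \frac{58}{3}\right) = 174$)
$- 239 \left(245 - 721\right) + m = - 239 \left(245 - 721\right) + 174 = \left(-239\right) \left(-476\right) + 174 = 113764 + 174 = 113938$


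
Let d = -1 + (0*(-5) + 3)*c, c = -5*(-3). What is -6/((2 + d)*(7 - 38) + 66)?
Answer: 3/680 ≈ 0.0044118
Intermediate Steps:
c = 15
d = 44 (d = -1 + (0*(-5) + 3)*15 = -1 + (0 + 3)*15 = -1 + 3*15 = -1 + 45 = 44)
-6/((2 + d)*(7 - 38) + 66) = -6/((2 + 44)*(7 - 38) + 66) = -6/(46*(-31) + 66) = -6/(-1426 + 66) = -6/(-1360) = -1/1360*(-6) = 3/680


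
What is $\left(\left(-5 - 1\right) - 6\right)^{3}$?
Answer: $-1728$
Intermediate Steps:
$\left(\left(-5 - 1\right) - 6\right)^{3} = \left(-6 - 6\right)^{3} = \left(-12\right)^{3} = -1728$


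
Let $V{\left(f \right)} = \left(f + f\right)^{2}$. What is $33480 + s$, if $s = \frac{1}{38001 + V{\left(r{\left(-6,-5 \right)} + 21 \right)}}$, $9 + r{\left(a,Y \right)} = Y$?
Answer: $\frac{1278835561}{38197} \approx 33480.0$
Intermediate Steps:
$r{\left(a,Y \right)} = -9 + Y$
$V{\left(f \right)} = 4 f^{2}$ ($V{\left(f \right)} = \left(2 f\right)^{2} = 4 f^{2}$)
$s = \frac{1}{38197}$ ($s = \frac{1}{38001 + 4 \left(\left(-9 - 5\right) + 21\right)^{2}} = \frac{1}{38001 + 4 \left(-14 + 21\right)^{2}} = \frac{1}{38001 + 4 \cdot 7^{2}} = \frac{1}{38001 + 4 \cdot 49} = \frac{1}{38001 + 196} = \frac{1}{38197} \approx 2.618 \cdot 10^{-5}$)
$33480 + s = 33480 + \frac{1}{38197} = \frac{1278835561}{38197}$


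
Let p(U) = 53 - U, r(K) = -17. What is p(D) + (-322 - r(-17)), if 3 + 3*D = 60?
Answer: -271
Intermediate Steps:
D = 19 (D = -1 + (⅓)*60 = -1 + 20 = 19)
p(D) + (-322 - r(-17)) = (53 - 1*19) + (-322 - 1*(-17)) = (53 - 19) + (-322 + 17) = 34 - 305 = -271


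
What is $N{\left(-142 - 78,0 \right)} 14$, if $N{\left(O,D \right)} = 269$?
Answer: $3766$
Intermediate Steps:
$N{\left(-142 - 78,0 \right)} 14 = 269 \cdot 14 = 3766$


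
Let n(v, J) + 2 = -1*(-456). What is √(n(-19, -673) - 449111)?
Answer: I*√448657 ≈ 669.82*I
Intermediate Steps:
n(v, J) = 454 (n(v, J) = -2 - 1*(-456) = -2 + 456 = 454)
√(n(-19, -673) - 449111) = √(454 - 449111) = √(-448657) = I*√448657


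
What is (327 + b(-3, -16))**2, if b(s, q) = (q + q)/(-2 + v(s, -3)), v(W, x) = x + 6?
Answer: 87025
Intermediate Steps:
v(W, x) = 6 + x
b(s, q) = 2*q (b(s, q) = (q + q)/(-2 + (6 - 3)) = (2*q)/(-2 + 3) = (2*q)/1 = (2*q)*1 = 2*q)
(327 + b(-3, -16))**2 = (327 + 2*(-16))**2 = (327 - 32)**2 = 295**2 = 87025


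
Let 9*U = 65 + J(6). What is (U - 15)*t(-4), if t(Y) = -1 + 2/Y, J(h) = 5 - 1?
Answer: 11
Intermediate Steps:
J(h) = 4
U = 23/3 (U = (65 + 4)/9 = (⅑)*69 = 23/3 ≈ 7.6667)
(U - 15)*t(-4) = (23/3 - 15)*((2 - 1*(-4))/(-4)) = -(-11)*(2 + 4)/6 = -(-11)*6/6 = -22/3*(-3/2) = 11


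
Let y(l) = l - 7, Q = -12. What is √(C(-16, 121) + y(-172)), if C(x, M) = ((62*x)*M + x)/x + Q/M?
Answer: 4*√55387/11 ≈ 85.580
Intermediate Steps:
C(x, M) = -12/M + (x + 62*M*x)/x (C(x, M) = ((62*x)*M + x)/x - 12/M = (62*M*x + x)/x - 12/M = (x + 62*M*x)/x - 12/M = -12/M + (x + 62*M*x)/x)
y(l) = -7 + l
√(C(-16, 121) + y(-172)) = √((1 - 12/121 + 62*121) + (-7 - 172)) = √((1 - 12*1/121 + 7502) - 179) = √((1 - 12/121 + 7502) - 179) = √(907851/121 - 179) = √(886192/121) = 4*√55387/11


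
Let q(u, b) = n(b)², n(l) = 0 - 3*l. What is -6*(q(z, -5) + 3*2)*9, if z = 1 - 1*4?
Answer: -12474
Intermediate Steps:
n(l) = -3*l
z = -3 (z = 1 - 4 = -3)
q(u, b) = 9*b² (q(u, b) = (-3*b)² = 9*b²)
-6*(q(z, -5) + 3*2)*9 = -6*(9*(-5)² + 3*2)*9 = -6*(9*25 + 6)*9 = -6*(225 + 6)*9 = -6*231*9 = -1386*9 = -12474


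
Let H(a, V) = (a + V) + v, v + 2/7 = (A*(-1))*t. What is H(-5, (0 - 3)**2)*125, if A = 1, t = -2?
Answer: 5000/7 ≈ 714.29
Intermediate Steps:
v = 12/7 (v = -2/7 + (1*(-1))*(-2) = -2/7 - 1*(-2) = -2/7 + 2 = 12/7 ≈ 1.7143)
H(a, V) = 12/7 + V + a (H(a, V) = (a + V) + 12/7 = (V + a) + 12/7 = 12/7 + V + a)
H(-5, (0 - 3)**2)*125 = (12/7 + (0 - 3)**2 - 5)*125 = (12/7 + (-3)**2 - 5)*125 = (12/7 + 9 - 5)*125 = (40/7)*125 = 5000/7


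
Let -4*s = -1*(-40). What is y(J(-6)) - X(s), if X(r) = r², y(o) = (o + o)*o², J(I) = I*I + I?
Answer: 53900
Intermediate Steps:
J(I) = I + I² (J(I) = I² + I = I + I²)
s = -10 (s = -(-1)*(-40)/4 = -¼*40 = -10)
y(o) = 2*o³ (y(o) = (2*o)*o² = 2*o³)
y(J(-6)) - X(s) = 2*(-6*(1 - 6))³ - 1*(-10)² = 2*(-6*(-5))³ - 1*100 = 2*30³ - 100 = 2*27000 - 100 = 54000 - 100 = 53900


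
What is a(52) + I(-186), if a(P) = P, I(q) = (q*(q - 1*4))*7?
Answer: 247432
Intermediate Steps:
I(q) = 7*q*(-4 + q) (I(q) = (q*(q - 4))*7 = (q*(-4 + q))*7 = 7*q*(-4 + q))
a(52) + I(-186) = 52 + 7*(-186)*(-4 - 186) = 52 + 7*(-186)*(-190) = 52 + 247380 = 247432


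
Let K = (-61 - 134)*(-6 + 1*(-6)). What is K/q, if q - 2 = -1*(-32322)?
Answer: 585/8081 ≈ 0.072392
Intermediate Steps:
q = 32324 (q = 2 - 1*(-32322) = 2 + 32322 = 32324)
K = 2340 (K = -195*(-6 - 6) = -195*(-12) = 2340)
K/q = 2340/32324 = 2340*(1/32324) = 585/8081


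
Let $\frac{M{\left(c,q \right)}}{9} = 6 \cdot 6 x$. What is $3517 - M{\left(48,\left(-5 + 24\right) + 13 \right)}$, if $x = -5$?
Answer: $5137$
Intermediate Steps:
$M{\left(c,q \right)} = -1620$ ($M{\left(c,q \right)} = 9 \cdot 6 \cdot 6 \left(-5\right) = 9 \cdot 36 \left(-5\right) = 9 \left(-180\right) = -1620$)
$3517 - M{\left(48,\left(-5 + 24\right) + 13 \right)} = 3517 - -1620 = 3517 + 1620 = 5137$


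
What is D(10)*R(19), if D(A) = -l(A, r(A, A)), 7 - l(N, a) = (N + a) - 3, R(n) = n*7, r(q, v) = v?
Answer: 1330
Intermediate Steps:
R(n) = 7*n
l(N, a) = 10 - N - a (l(N, a) = 7 - ((N + a) - 3) = 7 - (-3 + N + a) = 7 + (3 - N - a) = 10 - N - a)
D(A) = -10 + 2*A (D(A) = -(10 - A - A) = -(10 - 2*A) = -10 + 2*A)
D(10)*R(19) = (-10 + 2*10)*(7*19) = (-10 + 20)*133 = 10*133 = 1330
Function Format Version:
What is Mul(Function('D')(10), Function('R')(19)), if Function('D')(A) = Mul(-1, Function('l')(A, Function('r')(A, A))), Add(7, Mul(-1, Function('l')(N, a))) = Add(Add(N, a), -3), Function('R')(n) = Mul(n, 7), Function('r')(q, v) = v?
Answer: 1330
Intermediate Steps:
Function('R')(n) = Mul(7, n)
Function('l')(N, a) = Add(10, Mul(-1, N), Mul(-1, a)) (Function('l')(N, a) = Add(7, Mul(-1, Add(Add(N, a), -3))) = Add(7, Mul(-1, Add(-3, N, a))) = Add(7, Add(3, Mul(-1, N), Mul(-1, a))) = Add(10, Mul(-1, N), Mul(-1, a)))
Function('D')(A) = Add(-10, Mul(2, A)) (Function('D')(A) = Mul(-1, Add(10, Mul(-1, A), Mul(-1, A))) = Mul(-1, Add(10, Mul(-2, A))) = Add(-10, Mul(2, A)))
Mul(Function('D')(10), Function('R')(19)) = Mul(Add(-10, Mul(2, 10)), Mul(7, 19)) = Mul(Add(-10, 20), 133) = Mul(10, 133) = 1330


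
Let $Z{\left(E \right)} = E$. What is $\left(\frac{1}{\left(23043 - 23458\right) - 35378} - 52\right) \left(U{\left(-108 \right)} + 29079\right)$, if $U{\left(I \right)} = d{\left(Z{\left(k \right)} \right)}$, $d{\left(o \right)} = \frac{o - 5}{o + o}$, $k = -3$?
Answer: $- \frac{162376177117}{107379} \approx -1.5122 \cdot 10^{6}$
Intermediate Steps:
$d{\left(o \right)} = \frac{-5 + o}{2 o}$
$U{\left(I \right)} = \frac{4}{3}$ ($U{\left(I \right)} = \frac{-5 - 3}{2 \left(-3\right)} = \frac{1}{2} \left(- \frac{1}{3}\right) \left(-8\right) = \frac{4}{3}$)
$\left(\frac{1}{\left(23043 - 23458\right) - 35378} - 52\right) \left(U{\left(-108 \right)} + 29079\right) = \left(\frac{1}{\left(23043 - 23458\right) - 35378} - 52\right) \left(\frac{4}{3} + 29079\right) = \left(\frac{1}{\left(23043 - 23458\right) - 35378} - 52\right) \frac{87241}{3} = \left(\frac{1}{-415 - 35378} - 52\right) \frac{87241}{3} = \left(\frac{1}{-35793} - 52\right) \frac{87241}{3} = \left(- \frac{1}{35793} - 52\right) \frac{87241}{3} = \left(- \frac{1861237}{35793}\right) \frac{87241}{3} = - \frac{162376177117}{107379}$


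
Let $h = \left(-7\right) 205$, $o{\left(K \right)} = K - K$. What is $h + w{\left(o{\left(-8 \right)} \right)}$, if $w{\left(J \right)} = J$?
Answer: $-1435$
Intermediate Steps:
$o{\left(K \right)} = 0$
$h = -1435$
$h + w{\left(o{\left(-8 \right)} \right)} = -1435 + 0 = -1435$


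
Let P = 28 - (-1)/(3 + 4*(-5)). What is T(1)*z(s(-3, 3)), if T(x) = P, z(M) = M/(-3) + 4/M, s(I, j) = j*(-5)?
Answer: 6745/51 ≈ 132.25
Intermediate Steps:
s(I, j) = -5*j
P = 475/17 (P = 28 - (-1)/(3 - 20) = 28 - (-1)/(-17) = 28 - (-1)*(-1)/17 = 28 - 1*1/17 = 28 - 1/17 = 475/17 ≈ 27.941)
z(M) = 4/M - M/3 (z(M) = M*(-⅓) + 4/M = -M/3 + 4/M = 4/M - M/3)
T(x) = 475/17
T(1)*z(s(-3, 3)) = 475*(4/((-5*3)) - (-5)*3/3)/17 = 475*(4/(-15) - ⅓*(-15))/17 = 475*(4*(-1/15) + 5)/17 = 475*(-4/15 + 5)/17 = (475/17)*(71/15) = 6745/51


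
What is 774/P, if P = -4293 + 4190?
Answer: -774/103 ≈ -7.5146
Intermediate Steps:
P = -103
774/P = 774/(-103) = 774*(-1/103) = -774/103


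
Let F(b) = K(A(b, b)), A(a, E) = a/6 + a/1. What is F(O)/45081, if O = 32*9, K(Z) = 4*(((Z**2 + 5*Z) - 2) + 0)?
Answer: 458296/45081 ≈ 10.166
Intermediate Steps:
A(a, E) = 7*a/6 (A(a, E) = a*(1/6) + a*1 = a/6 + a = 7*a/6)
K(Z) = -8 + 4*Z**2 + 20*Z (K(Z) = 4*((-2 + Z**2 + 5*Z) + 0) = 4*(-2 + Z**2 + 5*Z) = -8 + 4*Z**2 + 20*Z)
O = 288
F(b) = -8 + 49*b**2/9 + 70*b/3 (F(b) = -8 + 4*(7*b/6)**2 + 20*(7*b/6) = -8 + 4*(49*b**2/36) + 70*b/3 = -8 + 49*b**2/9 + 70*b/3)
F(O)/45081 = (-8 + (49/9)*288**2 + (70/3)*288)/45081 = (-8 + (49/9)*82944 + 6720)*(1/45081) = (-8 + 451584 + 6720)*(1/45081) = 458296*(1/45081) = 458296/45081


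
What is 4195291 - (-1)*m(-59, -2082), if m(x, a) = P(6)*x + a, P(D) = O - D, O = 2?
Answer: 4193445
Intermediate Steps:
P(D) = 2 - D
m(x, a) = a - 4*x (m(x, a) = (2 - 1*6)*x + a = (2 - 6)*x + a = -4*x + a = a - 4*x)
4195291 - (-1)*m(-59, -2082) = 4195291 - (-1)*(-2082 - 4*(-59)) = 4195291 - (-1)*(-2082 + 236) = 4195291 - (-1)*(-1846) = 4195291 - 1*1846 = 4195291 - 1846 = 4193445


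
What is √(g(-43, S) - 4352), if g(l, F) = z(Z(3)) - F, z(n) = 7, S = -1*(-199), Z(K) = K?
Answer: 8*I*√71 ≈ 67.409*I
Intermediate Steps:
S = 199
g(l, F) = 7 - F
√(g(-43, S) - 4352) = √((7 - 1*199) - 4352) = √((7 - 199) - 4352) = √(-192 - 4352) = √(-4544) = 8*I*√71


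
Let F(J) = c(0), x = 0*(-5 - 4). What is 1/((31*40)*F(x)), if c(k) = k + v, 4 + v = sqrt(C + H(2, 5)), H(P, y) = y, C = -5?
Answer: -1/4960 ≈ -0.00020161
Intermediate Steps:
v = -4 (v = -4 + sqrt(-5 + 5) = -4 + sqrt(0) = -4 + 0 = -4)
x = 0 (x = 0*(-9) = 0)
c(k) = -4 + k (c(k) = k - 4 = -4 + k)
F(J) = -4 (F(J) = -4 + 0 = -4)
1/((31*40)*F(x)) = 1/((31*40)*(-4)) = 1/(1240*(-4)) = 1/(-4960) = -1/4960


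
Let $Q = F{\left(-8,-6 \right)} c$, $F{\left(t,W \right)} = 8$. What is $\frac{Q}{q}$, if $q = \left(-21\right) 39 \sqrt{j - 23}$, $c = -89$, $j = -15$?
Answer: $- \frac{356 i \sqrt{38}}{15561} \approx - 0.14103 i$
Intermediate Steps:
$q = - 819 i \sqrt{38}$ ($q = \left(-21\right) 39 \sqrt{-15 - 23} = - 819 \sqrt{-38} = - 819 i \sqrt{38} \approx - 5048.7 i$)
$Q = -712$ ($Q = 8 \left(-89\right) = -712$)
$\frac{Q}{q} = - \frac{712}{\left(-819\right) i \sqrt{38}} = - 712 \frac{i \sqrt{38}}{31122} = - \frac{356 i \sqrt{38}}{15561}$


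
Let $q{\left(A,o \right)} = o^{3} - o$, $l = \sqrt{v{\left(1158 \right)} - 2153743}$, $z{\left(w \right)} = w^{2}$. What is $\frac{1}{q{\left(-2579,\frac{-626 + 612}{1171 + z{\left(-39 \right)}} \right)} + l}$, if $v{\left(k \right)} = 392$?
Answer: $\frac{30925134225369384}{12805165199950740527616857} - \frac{5946622357335109696 i \sqrt{2153351}}{12805165199950740527616857} \approx 2.4151 \cdot 10^{-9} - 0.00068146 i$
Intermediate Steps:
$l = i \sqrt{2153351}$ ($l = \sqrt{392 - 2153743} = \sqrt{-2153351} = i \sqrt{2153351} \approx 1467.4 i$)
$\frac{1}{q{\left(-2579,\frac{-626 + 612}{1171 + z{\left(-39 \right)}} \right)} + l} = \frac{1}{\left(\left(\frac{-626 + 612}{1171 + \left(-39\right)^{2}}\right)^{3} - \frac{-626 + 612}{1171 + \left(-39\right)^{2}}\right) + i \sqrt{2153351}} = \frac{1}{\left(\left(- \frac{14}{1171 + 1521}\right)^{3} - - \frac{14}{1171 + 1521}\right) + i \sqrt{2153351}} = \frac{1}{\left(\left(- \frac{14}{2692}\right)^{3} - - \frac{14}{2692}\right) + i \sqrt{2153351}} = \frac{1}{\left(\left(\left(-14\right) \frac{1}{2692}\right)^{3} - \left(-14\right) \frac{1}{2692}\right) + i \sqrt{2153351}} = \frac{1}{\left(\left(- \frac{7}{1346}\right)^{3} - - \frac{7}{1346}\right) + i \sqrt{2153351}} = \frac{1}{\left(- \frac{343}{2438569736} + \frac{7}{1346}\right) + i \sqrt{2153351}} = \frac{1}{\frac{12681669}{2438569736} + i \sqrt{2153351}}$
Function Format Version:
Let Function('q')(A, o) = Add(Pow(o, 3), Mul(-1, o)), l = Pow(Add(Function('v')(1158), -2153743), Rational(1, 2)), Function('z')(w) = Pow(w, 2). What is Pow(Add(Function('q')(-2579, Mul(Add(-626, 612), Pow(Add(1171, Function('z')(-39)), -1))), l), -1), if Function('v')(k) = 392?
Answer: Add(Rational(30925134225369384, 12805165199950740527616857), Mul(Rational(-5946622357335109696, 12805165199950740527616857), I, Pow(2153351, Rational(1, 2)))) ≈ Add(2.4151e-9, Mul(-0.00068146, I))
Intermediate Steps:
l = Mul(I, Pow(2153351, Rational(1, 2))) (l = Pow(Add(392, -2153743), Rational(1, 2)) = Pow(-2153351, Rational(1, 2)) = Mul(I, Pow(2153351, Rational(1, 2))) ≈ Mul(1467.4, I))
Pow(Add(Function('q')(-2579, Mul(Add(-626, 612), Pow(Add(1171, Function('z')(-39)), -1))), l), -1) = Pow(Add(Add(Pow(Mul(Add(-626, 612), Pow(Add(1171, Pow(-39, 2)), -1)), 3), Mul(-1, Mul(Add(-626, 612), Pow(Add(1171, Pow(-39, 2)), -1)))), Mul(I, Pow(2153351, Rational(1, 2)))), -1) = Pow(Add(Add(Pow(Mul(-14, Pow(Add(1171, 1521), -1)), 3), Mul(-1, Mul(-14, Pow(Add(1171, 1521), -1)))), Mul(I, Pow(2153351, Rational(1, 2)))), -1) = Pow(Add(Add(Pow(Mul(-14, Pow(2692, -1)), 3), Mul(-1, Mul(-14, Pow(2692, -1)))), Mul(I, Pow(2153351, Rational(1, 2)))), -1) = Pow(Add(Add(Pow(Mul(-14, Rational(1, 2692)), 3), Mul(-1, Mul(-14, Rational(1, 2692)))), Mul(I, Pow(2153351, Rational(1, 2)))), -1) = Pow(Add(Add(Pow(Rational(-7, 1346), 3), Mul(-1, Rational(-7, 1346))), Mul(I, Pow(2153351, Rational(1, 2)))), -1) = Pow(Add(Add(Rational(-343, 2438569736), Rational(7, 1346)), Mul(I, Pow(2153351, Rational(1, 2)))), -1) = Pow(Add(Rational(12681669, 2438569736), Mul(I, Pow(2153351, Rational(1, 2)))), -1)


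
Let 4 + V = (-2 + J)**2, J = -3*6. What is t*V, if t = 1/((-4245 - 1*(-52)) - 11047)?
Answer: -33/1270 ≈ -0.025984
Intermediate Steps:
J = -18
t = -1/15240 (t = 1/((-4245 + 52) - 11047) = 1/(-4193 - 11047) = 1/(-15240) = -1/15240 ≈ -6.5617e-5)
V = 396 (V = -4 + (-2 - 18)**2 = -4 + (-20)**2 = -4 + 400 = 396)
t*V = -1/15240*396 = -33/1270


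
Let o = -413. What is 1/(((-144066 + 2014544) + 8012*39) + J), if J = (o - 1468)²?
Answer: 1/5721107 ≈ 1.7479e-7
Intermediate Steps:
J = 3538161 (J = (-413 - 1468)² = (-1881)² = 3538161)
1/(((-144066 + 2014544) + 8012*39) + J) = 1/(((-144066 + 2014544) + 8012*39) + 3538161) = 1/((1870478 + 312468) + 3538161) = 1/(2182946 + 3538161) = 1/5721107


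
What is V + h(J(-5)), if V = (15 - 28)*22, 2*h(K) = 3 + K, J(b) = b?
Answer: -287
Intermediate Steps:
h(K) = 3/2 + K/2 (h(K) = (3 + K)/2 = 3/2 + K/2)
V = -286 (V = -13*22 = -286)
V + h(J(-5)) = -286 + (3/2 + (1/2)*(-5)) = -286 + (3/2 - 5/2) = -286 - 1 = -287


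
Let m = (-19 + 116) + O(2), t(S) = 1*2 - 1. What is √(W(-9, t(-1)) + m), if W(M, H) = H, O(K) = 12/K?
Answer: 2*√26 ≈ 10.198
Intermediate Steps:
t(S) = 1 (t(S) = 2 - 1 = 1)
m = 103 (m = (-19 + 116) + 12/2 = 97 + 12*(½) = 97 + 6 = 103)
√(W(-9, t(-1)) + m) = √(1 + 103) = √104 = 2*√26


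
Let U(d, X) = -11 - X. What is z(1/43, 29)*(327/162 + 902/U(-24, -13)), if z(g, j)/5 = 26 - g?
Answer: 136625855/2322 ≈ 58840.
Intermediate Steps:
z(g, j) = 130 - 5*g (z(g, j) = 5*(26 - g) = 130 - 5*g)
z(1/43, 29)*(327/162 + 902/U(-24, -13)) = (130 - 5/43)*(327/162 + 902/(-11 - 1*(-13))) = (130 - 5*1/43)*(327*(1/162) + 902/(-11 + 13)) = (130 - 5/43)*(109/54 + 902/2) = 5585*(109/54 + 902*(½))/43 = 5585*(109/54 + 451)/43 = (5585/43)*(24463/54) = 136625855/2322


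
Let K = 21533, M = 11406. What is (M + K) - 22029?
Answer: 10910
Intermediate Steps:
(M + K) - 22029 = (11406 + 21533) - 22029 = 32939 - 22029 = 10910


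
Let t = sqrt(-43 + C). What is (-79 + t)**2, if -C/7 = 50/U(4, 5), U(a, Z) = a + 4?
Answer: (158 - I*sqrt(347))**2/4 ≈ 6154.3 - 1471.6*I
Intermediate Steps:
U(a, Z) = 4 + a
C = -175/4 (C = -350/(4 + 4) = -350/8 = -7*25/4 = -175/4 ≈ -43.750)
t = I*sqrt(347)/2 (t = sqrt(-43 - 175/4) = sqrt(-347/4) = I*sqrt(347)/2 ≈ 9.314*I)
(-79 + t)**2 = (-79 + I*sqrt(347)/2)**2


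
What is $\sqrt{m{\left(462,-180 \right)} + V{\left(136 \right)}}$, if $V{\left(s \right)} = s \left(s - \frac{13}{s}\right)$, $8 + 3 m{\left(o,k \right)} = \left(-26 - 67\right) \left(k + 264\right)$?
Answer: $\frac{\sqrt{142887}}{3} \approx 126.0$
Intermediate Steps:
$m{\left(o,k \right)} = - \frac{24560}{3} - 31 k$ ($m{\left(o,k \right)} = - \frac{8}{3} + \frac{\left(-26 - 67\right) \left(k + 264\right)}{3} = - \frac{8}{3} + \frac{\left(-93\right) \left(264 + k\right)}{3} = - \frac{8}{3} + \frac{-24552 - 93 k}{3} = - \frac{8}{3} - \left(8184 + 31 k\right) = - \frac{24560}{3} - 31 k$)
$\sqrt{m{\left(462,-180 \right)} + V{\left(136 \right)}} = \sqrt{\left(- \frac{24560}{3} - -5580\right) - \left(13 - 136^{2}\right)} = \sqrt{\left(- \frac{24560}{3} + 5580\right) + \left(-13 + 18496\right)} = \sqrt{- \frac{7820}{3} + 18483} = \sqrt{\frac{47629}{3}} = \frac{\sqrt{142887}}{3}$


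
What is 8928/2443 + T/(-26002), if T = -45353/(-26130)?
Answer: 6065860419901/1659853011180 ≈ 3.6545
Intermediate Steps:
T = 45353/26130 (T = -45353*(-1/26130) = 45353/26130 ≈ 1.7357)
8928/2443 + T/(-26002) = 8928/2443 + (45353/26130)/(-26002) = 8928*(1/2443) + (45353/26130)*(-1/26002) = 8928/2443 - 45353/679432260 = 6065860419901/1659853011180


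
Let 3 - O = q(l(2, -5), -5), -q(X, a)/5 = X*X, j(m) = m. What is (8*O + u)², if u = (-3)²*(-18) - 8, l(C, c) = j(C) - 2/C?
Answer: 11236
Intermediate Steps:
l(C, c) = C - 2/C
q(X, a) = -5*X² (q(X, a) = -5*X*X = -5*X²)
O = 8 (O = 3 - (-5)*(2 - 2/2)² = 3 - (-5)*(2 - 2*½)² = 3 - (-5)*(2 - 1)² = 3 - (-5)*1² = 3 - (-5) = 3 - 1*(-5) = 3 + 5 = 8)
u = -170 (u = 9*(-18) - 8 = -162 - 8 = -170)
(8*O + u)² = (8*8 - 170)² = (64 - 170)² = (-106)² = 11236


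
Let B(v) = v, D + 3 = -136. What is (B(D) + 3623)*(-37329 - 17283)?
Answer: -190268208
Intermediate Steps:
D = -139 (D = -3 - 136 = -139)
(B(D) + 3623)*(-37329 - 17283) = (-139 + 3623)*(-37329 - 17283) = 3484*(-54612) = -190268208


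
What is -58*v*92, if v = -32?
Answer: 170752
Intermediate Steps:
-58*v*92 = -58*(-32)*92 = 1856*92 = 170752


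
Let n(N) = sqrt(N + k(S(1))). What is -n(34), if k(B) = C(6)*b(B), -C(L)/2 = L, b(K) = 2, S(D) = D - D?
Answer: -sqrt(10) ≈ -3.1623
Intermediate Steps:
S(D) = 0
C(L) = -2*L
k(B) = -24 (k(B) = -2*6*2 = -12*2 = -24)
n(N) = sqrt(-24 + N) (n(N) = sqrt(N - 24) = sqrt(-24 + N))
-n(34) = -sqrt(-24 + 34) = -sqrt(10)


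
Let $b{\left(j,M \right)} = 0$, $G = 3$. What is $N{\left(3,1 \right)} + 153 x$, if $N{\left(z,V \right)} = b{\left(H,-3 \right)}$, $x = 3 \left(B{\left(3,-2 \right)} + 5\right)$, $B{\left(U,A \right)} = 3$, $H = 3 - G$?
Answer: $3672$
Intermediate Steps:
$H = 0$ ($H = 3 - 3 = 0$)
$x = 24$ ($x = 3 \left(3 + 5\right) = 3 \cdot 8 = 24$)
$N{\left(z,V \right)} = 0$
$N{\left(3,1 \right)} + 153 x = 0 + 153 \cdot 24 = 0 + 3672 = 3672$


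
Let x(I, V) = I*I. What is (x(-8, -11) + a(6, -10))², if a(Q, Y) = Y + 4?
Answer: 3364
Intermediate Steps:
x(I, V) = I²
a(Q, Y) = 4 + Y
(x(-8, -11) + a(6, -10))² = ((-8)² + (4 - 10))² = (64 - 6)² = 58² = 3364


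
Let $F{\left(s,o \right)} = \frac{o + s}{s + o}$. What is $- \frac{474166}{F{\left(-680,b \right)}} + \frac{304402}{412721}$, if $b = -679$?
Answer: $- \frac{195697961284}{412721} \approx -4.7417 \cdot 10^{5}$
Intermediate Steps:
$F{\left(s,o \right)} = 1$ ($F{\left(s,o \right)} = \frac{o + s}{o + s} = 1$)
$- \frac{474166}{F{\left(-680,b \right)}} + \frac{304402}{412721} = - \frac{474166}{1} + \frac{304402}{412721} = \left(-474166\right) 1 + 304402 \cdot \frac{1}{412721} = -474166 + \frac{304402}{412721} = - \frac{195697961284}{412721}$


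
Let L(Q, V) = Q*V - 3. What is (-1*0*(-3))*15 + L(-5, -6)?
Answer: 27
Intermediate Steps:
L(Q, V) = -3 + Q*V
(-1*0*(-3))*15 + L(-5, -6) = (-1*0*(-3))*15 + (-3 - 5*(-6)) = (0*(-3))*15 + (-3 + 30) = 0*15 + 27 = 0 + 27 = 27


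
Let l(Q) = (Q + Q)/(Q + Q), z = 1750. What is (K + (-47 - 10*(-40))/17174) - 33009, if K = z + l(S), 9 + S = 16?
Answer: -536824539/17174 ≈ -31258.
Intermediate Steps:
S = 7 (S = -9 + 16 = 7)
l(Q) = 1 (l(Q) = (2*Q)/((2*Q)) = (2*Q)*(1/(2*Q)) = 1)
K = 1751 (K = 1750 + 1 = 1751)
(K + (-47 - 10*(-40))/17174) - 33009 = (1751 + (-47 - 10*(-40))/17174) - 33009 = (1751 + (-47 + 400)*(1/17174)) - 33009 = (1751 + 353*(1/17174)) - 33009 = (1751 + 353/17174) - 33009 = 30072027/17174 - 33009 = -536824539/17174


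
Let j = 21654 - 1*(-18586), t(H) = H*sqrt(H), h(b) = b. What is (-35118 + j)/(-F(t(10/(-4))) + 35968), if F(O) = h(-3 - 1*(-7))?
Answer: 2561/17982 ≈ 0.14242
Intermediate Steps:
t(H) = H**(3/2)
F(O) = 4 (F(O) = -3 - 1*(-7) = -3 + 7 = 4)
j = 40240 (j = 21654 + 18586 = 40240)
(-35118 + j)/(-F(t(10/(-4))) + 35968) = (-35118 + 40240)/(-1*4 + 35968) = 5122/(-4 + 35968) = 5122/35964 = 5122*(1/35964) = 2561/17982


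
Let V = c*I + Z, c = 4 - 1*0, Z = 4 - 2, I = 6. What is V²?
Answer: 676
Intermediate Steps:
Z = 2
c = 4 (c = 4 + 0 = 4)
V = 26 (V = 4*6 + 2 = 24 + 2 = 26)
V² = 26² = 676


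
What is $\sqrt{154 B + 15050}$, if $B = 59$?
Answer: $2 \sqrt{6034} \approx 155.36$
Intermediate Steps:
$\sqrt{154 B + 15050} = \sqrt{154 \cdot 59 + 15050} = \sqrt{9086 + 15050} = \sqrt{24136} = 2 \sqrt{6034}$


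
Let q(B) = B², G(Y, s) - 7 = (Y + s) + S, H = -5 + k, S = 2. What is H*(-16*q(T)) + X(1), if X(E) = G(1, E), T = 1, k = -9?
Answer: 235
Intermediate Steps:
H = -14 (H = -5 - 9 = -14)
G(Y, s) = 9 + Y + s (G(Y, s) = 7 + ((Y + s) + 2) = 7 + (2 + Y + s) = 9 + Y + s)
X(E) = 10 + E (X(E) = 9 + 1 + E = 10 + E)
H*(-16*q(T)) + X(1) = -(-224)*1² + (10 + 1) = -(-224) + 11 = -14*(-16) + 11 = 224 + 11 = 235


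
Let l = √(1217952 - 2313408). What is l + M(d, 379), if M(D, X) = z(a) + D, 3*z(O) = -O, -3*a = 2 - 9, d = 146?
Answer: 1307/9 + 4*I*√68466 ≈ 145.22 + 1046.6*I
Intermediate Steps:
a = 7/3 (a = -(2 - 9)/3 = -⅓*(-7) = 7/3 ≈ 2.3333)
z(O) = -O/3 (z(O) = (-O)/3 = -O/3)
M(D, X) = -7/9 + D (M(D, X) = -⅓*7/3 + D = -7/9 + D)
l = 4*I*√68466 (l = √(-1095456) = 4*I*√68466 ≈ 1046.6*I)
l + M(d, 379) = 4*I*√68466 + (-7/9 + 146) = 4*I*√68466 + 1307/9 = 1307/9 + 4*I*√68466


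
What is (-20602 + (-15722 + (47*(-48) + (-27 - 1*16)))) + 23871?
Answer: -14752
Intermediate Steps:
(-20602 + (-15722 + (47*(-48) + (-27 - 1*16)))) + 23871 = (-20602 + (-15722 + (-2256 + (-27 - 16)))) + 23871 = (-20602 + (-15722 + (-2256 - 43))) + 23871 = (-20602 + (-15722 - 2299)) + 23871 = (-20602 - 18021) + 23871 = -38623 + 23871 = -14752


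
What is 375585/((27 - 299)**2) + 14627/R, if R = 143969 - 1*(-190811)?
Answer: 31705127567/6192090880 ≈ 5.1203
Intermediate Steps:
R = 334780 (R = 143969 + 190811 = 334780)
375585/((27 - 299)**2) + 14627/R = 375585/((27 - 299)**2) + 14627/334780 = 375585/((-272)**2) + 14627*(1/334780) = 375585/73984 + 14627/334780 = 31705127567/6192090880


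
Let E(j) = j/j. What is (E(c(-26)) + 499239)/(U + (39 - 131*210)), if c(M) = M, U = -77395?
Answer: -249620/52433 ≈ -4.7607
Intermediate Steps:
E(j) = 1
(E(c(-26)) + 499239)/(U + (39 - 131*210)) = (1 + 499239)/(-77395 + (39 - 131*210)) = 499240/(-77395 + (39 - 27510)) = 499240/(-77395 - 27471) = 499240/(-104866) = 499240*(-1/104866) = -249620/52433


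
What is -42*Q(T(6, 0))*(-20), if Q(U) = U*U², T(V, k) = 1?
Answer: 840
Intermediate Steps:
Q(U) = U³
-42*Q(T(6, 0))*(-20) = -42*1³*(-20) = -42*1*(-20) = -42*(-20) = 840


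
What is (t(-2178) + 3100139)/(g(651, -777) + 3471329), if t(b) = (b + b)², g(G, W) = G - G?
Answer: 22074875/3471329 ≈ 6.3592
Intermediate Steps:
g(G, W) = 0
t(b) = 4*b² (t(b) = (2*b)² = 4*b²)
(t(-2178) + 3100139)/(g(651, -777) + 3471329) = (4*(-2178)² + 3100139)/(0 + 3471329) = (4*4743684 + 3100139)/3471329 = (18974736 + 3100139)*(1/3471329) = 22074875*(1/3471329) = 22074875/3471329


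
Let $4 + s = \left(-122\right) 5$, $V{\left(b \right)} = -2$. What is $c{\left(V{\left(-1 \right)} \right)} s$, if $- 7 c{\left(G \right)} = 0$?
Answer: $0$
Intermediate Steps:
$c{\left(G \right)} = 0$ ($c{\left(G \right)} = \left(- \frac{1}{7}\right) 0 = 0$)
$s = -614$ ($s = -4 - 610 = -614$)
$c{\left(V{\left(-1 \right)} \right)} s = 0 \left(-614\right) = 0$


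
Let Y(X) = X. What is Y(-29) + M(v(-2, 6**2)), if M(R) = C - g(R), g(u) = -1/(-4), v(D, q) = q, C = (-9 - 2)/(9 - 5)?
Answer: -32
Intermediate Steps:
C = -11/4 ≈ -2.7500
g(u) = 1/4 (g(u) = -1*(-1/4) = 1/4)
M(R) = -3 (M(R) = -11/4 - 1*1/4 = -11/4 - 1/4 = -3)
Y(-29) + M(v(-2, 6**2)) = -29 - 3 = -32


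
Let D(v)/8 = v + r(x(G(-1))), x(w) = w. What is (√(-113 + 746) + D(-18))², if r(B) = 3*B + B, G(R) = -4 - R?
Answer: (240 - √633)² ≈ 46156.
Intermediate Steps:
r(B) = 4*B
D(v) = -96 + 8*v (D(v) = 8*(v + 4*(-4 - 1*(-1))) = 8*(v + 4*(-4 + 1)) = 8*(v + 4*(-3)) = 8*(v - 12) = 8*(-12 + v) = -96 + 8*v)
(√(-113 + 746) + D(-18))² = (√(-113 + 746) + (-96 + 8*(-18)))² = (√633 + (-96 - 144))² = (√633 - 240)² = (-240 + √633)²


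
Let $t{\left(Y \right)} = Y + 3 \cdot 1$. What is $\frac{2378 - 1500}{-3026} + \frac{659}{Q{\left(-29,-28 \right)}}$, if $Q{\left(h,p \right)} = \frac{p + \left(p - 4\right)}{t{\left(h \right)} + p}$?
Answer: $\frac{8969213}{15130} \approx 592.81$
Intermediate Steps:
$t{\left(Y \right)} = 3 + Y$ ($t{\left(Y \right)} = Y + 3 = 3 + Y$)
$Q{\left(h,p \right)} = \frac{-4 + 2 p}{3 + h + p}$ ($Q{\left(h,p \right)} = \frac{p + \left(p - 4\right)}{\left(3 + h\right) + p} = \frac{p + \left(-4 + p\right)}{3 + h + p} = \frac{-4 + 2 p}{3 + h + p}$)
$\frac{2378 - 1500}{-3026} + \frac{659}{Q{\left(-29,-28 \right)}} = \frac{2378 - 1500}{-3026} + \frac{659}{2 \frac{1}{3 - 29 - 28} \left(-2 - 28\right)} = 878 \left(- \frac{1}{3026}\right) + \frac{659}{2 \frac{1}{-54} \left(-30\right)} = - \frac{439}{1513} + \frac{659}{2 \left(- \frac{1}{54}\right) \left(-30\right)} = - \frac{439}{1513} + \frac{659}{\frac{10}{9}} = - \frac{439}{1513} + 659 \cdot \frac{9}{10} = - \frac{439}{1513} + \frac{5931}{10} = \frac{8969213}{15130}$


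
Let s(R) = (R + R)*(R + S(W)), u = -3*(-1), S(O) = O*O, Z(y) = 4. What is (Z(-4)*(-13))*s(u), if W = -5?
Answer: -8736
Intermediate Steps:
S(O) = O**2
u = 3
s(R) = 2*R*(25 + R) (s(R) = (R + R)*(R + (-5)**2) = (2*R)*(R + 25) = (2*R)*(25 + R) = 2*R*(25 + R))
(Z(-4)*(-13))*s(u) = (4*(-13))*(2*3*(25 + 3)) = -104*3*28 = -52*168 = -8736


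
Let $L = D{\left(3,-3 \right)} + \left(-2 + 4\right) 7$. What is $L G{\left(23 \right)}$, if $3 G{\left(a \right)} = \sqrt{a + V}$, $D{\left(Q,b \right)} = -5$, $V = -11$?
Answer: $6 \sqrt{3} \approx 10.392$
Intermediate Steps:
$G{\left(a \right)} = \frac{\sqrt{-11 + a}}{3}$ ($G{\left(a \right)} = \frac{\sqrt{a - 11}}{3} = \frac{\sqrt{-11 + a}}{3}$)
$L = 9$ ($L = -5 + \left(-2 + 4\right) 7 = -5 + 2 \cdot 7 = -5 + 14 = 9$)
$L G{\left(23 \right)} = 9 \frac{\sqrt{-11 + 23}}{3} = 9 \frac{\sqrt{12}}{3} = 9 \frac{2 \sqrt{3}}{3} = 6 \sqrt{3}$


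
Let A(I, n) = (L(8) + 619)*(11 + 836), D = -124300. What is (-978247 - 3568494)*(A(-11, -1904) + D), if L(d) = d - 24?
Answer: -1757047138781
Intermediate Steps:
L(d) = -24 + d
A(I, n) = 510741 (A(I, n) = ((-24 + 8) + 619)*(11 + 836) = (-16 + 619)*847 = 603*847 = 510741)
(-978247 - 3568494)*(A(-11, -1904) + D) = (-978247 - 3568494)*(510741 - 124300) = -4546741*386441 = -1757047138781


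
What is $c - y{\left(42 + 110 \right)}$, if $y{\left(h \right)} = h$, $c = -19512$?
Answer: $-19664$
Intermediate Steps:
$c - y{\left(42 + 110 \right)} = -19512 - \left(42 + 110\right) = -19512 - 152 = -19664$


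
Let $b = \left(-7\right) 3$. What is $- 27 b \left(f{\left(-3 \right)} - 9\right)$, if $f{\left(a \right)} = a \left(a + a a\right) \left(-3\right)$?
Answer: $25515$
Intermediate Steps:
$b = -21$
$f{\left(a \right)} = - 3 a \left(a + a^{2}\right)$ ($f{\left(a \right)} = a \left(a + a^{2}\right) \left(-3\right) = - 3 a \left(a + a^{2}\right)$)
$- 27 b \left(f{\left(-3 \right)} - 9\right) = - 27 \left(- 21 \left(3 \left(-3\right)^{2} \left(-1 - -3\right) - 9\right)\right) = - 27 \left(- 21 \left(3 \cdot 9 \left(-1 + 3\right) - 9\right)\right) = - 27 \left(- 21 \left(3 \cdot 9 \cdot 2 - 9\right)\right) = - 27 \left(- 21 \left(54 - 9\right)\right) = - 27 \left(\left(-21\right) 45\right) = \left(-27\right) \left(-945\right) = 25515$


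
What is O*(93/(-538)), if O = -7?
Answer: 651/538 ≈ 1.2100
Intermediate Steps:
O*(93/(-538)) = -651/(-538) = -651*(-1)/538 = -7*(-93/538) = 651/538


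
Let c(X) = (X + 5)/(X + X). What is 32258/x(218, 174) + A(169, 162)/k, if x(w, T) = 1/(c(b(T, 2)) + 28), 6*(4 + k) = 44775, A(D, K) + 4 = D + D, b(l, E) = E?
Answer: 28630960203/29834 ≈ 9.5968e+5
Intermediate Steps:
c(X) = (5 + X)/(2*X) (c(X) = (5 + X)/((2*X)) = (5 + X)*(1/(2*X)) = (5 + X)/(2*X))
A(D, K) = -4 + 2*D (A(D, K) = -4 + (D + D) = -4 + 2*D)
k = 14917/2 (k = -4 + (1/6)*44775 = -4 + 14925/2 = 14917/2 ≈ 7458.5)
x(w, T) = 4/119 (x(w, T) = 1/((1/2)*(5 + 2)/2 + 28) = 1/((1/2)*(1/2)*7 + 28) = 1/(7/4 + 28) = 1/(119/4) = 4/119)
32258/x(218, 174) + A(169, 162)/k = 32258/(4/119) + (-4 + 2*169)/(14917/2) = 32258*(119/4) + (-4 + 338)*(2/14917) = 1919351/2 + 334*(2/14917) = 1919351/2 + 668/14917 = 28630960203/29834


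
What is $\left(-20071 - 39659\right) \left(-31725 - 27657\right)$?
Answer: $3546886860$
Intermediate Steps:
$\left(-20071 - 39659\right) \left(-31725 - 27657\right) = \left(-59730\right) \left(-59382\right) = 3546886860$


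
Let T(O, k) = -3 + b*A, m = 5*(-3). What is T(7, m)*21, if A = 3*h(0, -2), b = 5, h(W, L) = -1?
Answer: -378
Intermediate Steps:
A = -3 (A = 3*(-1) = -3)
m = -15
T(O, k) = -18 (T(O, k) = -3 + 5*(-3) = -3 - 15 = -18)
T(7, m)*21 = -18*21 = -378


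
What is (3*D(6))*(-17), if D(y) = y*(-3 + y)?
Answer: -918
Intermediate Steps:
(3*D(6))*(-17) = (3*(6*(-3 + 6)))*(-17) = (3*(6*3))*(-17) = (3*18)*(-17) = 54*(-17) = -918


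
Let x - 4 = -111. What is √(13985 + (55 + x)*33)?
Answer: √12269 ≈ 110.77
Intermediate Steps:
x = -107 (x = 4 - 111 = -107)
√(13985 + (55 + x)*33) = √(13985 + (55 - 107)*33) = √(13985 - 52*33) = √(13985 - 1716) = √12269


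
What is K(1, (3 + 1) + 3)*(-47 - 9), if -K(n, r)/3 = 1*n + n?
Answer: 336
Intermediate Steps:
K(n, r) = -6*n (K(n, r) = -3*(1*n + n) = -3*(n + n) = -6*n)
K(1, (3 + 1) + 3)*(-47 - 9) = (-6*1)*(-47 - 9) = -6*(-56) = 336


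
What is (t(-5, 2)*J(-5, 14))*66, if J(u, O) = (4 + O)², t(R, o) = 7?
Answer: 149688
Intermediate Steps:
(t(-5, 2)*J(-5, 14))*66 = (7*(4 + 14)²)*66 = (7*18²)*66 = (7*324)*66 = 2268*66 = 149688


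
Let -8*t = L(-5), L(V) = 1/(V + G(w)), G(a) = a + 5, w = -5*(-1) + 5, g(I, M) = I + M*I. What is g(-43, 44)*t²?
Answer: -387/1280 ≈ -0.30234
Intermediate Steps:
g(I, M) = I + I*M
w = 10 (w = 5 + 5 = 10)
G(a) = 5 + a
L(V) = 1/(15 + V) (L(V) = 1/(V + (5 + 10)) = 1/(V + 15) = 1/(15 + V))
t = -1/80 (t = -1/(8*(15 - 5)) = -⅛/10 = -⅛*⅒ = -1/80 ≈ -0.012500)
g(-43, 44)*t² = (-43*(1 + 44))*(-1/80)² = -43*45*(1/6400) = -1935*1/6400 = -387/1280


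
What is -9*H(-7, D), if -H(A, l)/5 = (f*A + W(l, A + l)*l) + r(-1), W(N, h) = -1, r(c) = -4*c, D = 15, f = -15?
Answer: 4230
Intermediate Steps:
H(A, l) = -20 + 5*l + 75*A (H(A, l) = -5*((-15*A - l) - 4*(-1)) = -5*((-l - 15*A) + 4) = -5*(4 - l - 15*A) = -20 + 5*l + 75*A)
-9*H(-7, D) = -9*(-20 + 5*15 + 75*(-7)) = -9*(-20 + 75 - 525) = -9*(-470) = 4230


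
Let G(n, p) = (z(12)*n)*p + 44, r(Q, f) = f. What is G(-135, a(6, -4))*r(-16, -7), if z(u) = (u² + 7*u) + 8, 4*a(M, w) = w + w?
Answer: -446348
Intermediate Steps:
a(M, w) = w/2 (a(M, w) = (w + w)/4 = (2*w)/4 = w/2)
z(u) = 8 + u² + 7*u
G(n, p) = 44 + 236*n*p (G(n, p) = ((8 + 12² + 7*12)*n)*p + 44 = ((8 + 144 + 84)*n)*p + 44 = (236*n)*p + 44 = 236*n*p + 44 = 44 + 236*n*p)
G(-135, a(6, -4))*r(-16, -7) = (44 + 236*(-135)*((½)*(-4)))*(-7) = (44 + 236*(-135)*(-2))*(-7) = (44 + 63720)*(-7) = 63764*(-7) = -446348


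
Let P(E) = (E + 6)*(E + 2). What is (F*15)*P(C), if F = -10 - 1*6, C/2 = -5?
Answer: -7680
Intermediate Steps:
C = -10 (C = 2*(-5) = -10)
F = -16 (F = -10 - 6 = -16)
P(E) = (2 + E)*(6 + E) (P(E) = (6 + E)*(2 + E) = (2 + E)*(6 + E))
(F*15)*P(C) = (-16*15)*(12 + (-10)² + 8*(-10)) = -240*(12 + 100 - 80) = -240*32 = -7680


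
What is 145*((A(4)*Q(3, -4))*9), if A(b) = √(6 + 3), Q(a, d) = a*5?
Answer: 58725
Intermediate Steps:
Q(a, d) = 5*a
A(b) = 3 (A(b) = √9 = 3)
145*((A(4)*Q(3, -4))*9) = 145*((3*(5*3))*9) = 145*((3*15)*9) = 145*(45*9) = 145*405 = 58725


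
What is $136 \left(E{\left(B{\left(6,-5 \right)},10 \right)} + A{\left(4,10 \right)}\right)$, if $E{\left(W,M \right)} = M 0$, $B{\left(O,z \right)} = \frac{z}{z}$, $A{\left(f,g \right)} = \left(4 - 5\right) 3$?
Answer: $-408$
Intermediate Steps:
$A{\left(f,g \right)} = -3$ ($A{\left(f,g \right)} = \left(-1\right) 3 = -3$)
$B{\left(O,z \right)} = 1$
$E{\left(W,M \right)} = 0$
$136 \left(E{\left(B{\left(6,-5 \right)},10 \right)} + A{\left(4,10 \right)}\right) = 136 \left(0 - 3\right) = 136 \left(-3\right) = -408$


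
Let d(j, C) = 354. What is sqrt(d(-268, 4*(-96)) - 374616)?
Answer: 7*I*sqrt(7638) ≈ 611.77*I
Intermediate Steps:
sqrt(d(-268, 4*(-96)) - 374616) = sqrt(354 - 374616) = sqrt(-374262) = 7*I*sqrt(7638)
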